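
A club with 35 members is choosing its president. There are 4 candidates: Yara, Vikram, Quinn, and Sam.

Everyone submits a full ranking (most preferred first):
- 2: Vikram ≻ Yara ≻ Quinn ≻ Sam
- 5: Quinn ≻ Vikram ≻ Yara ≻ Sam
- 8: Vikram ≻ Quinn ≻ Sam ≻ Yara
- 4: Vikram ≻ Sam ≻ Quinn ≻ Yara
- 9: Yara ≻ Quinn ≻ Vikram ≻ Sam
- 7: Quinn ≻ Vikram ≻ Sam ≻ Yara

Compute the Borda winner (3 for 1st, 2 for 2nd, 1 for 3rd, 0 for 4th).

Yara: 2×2 + 5×1 + 8×0 + 4×0 + 9×3 + 7×0 = 36
Vikram: 2×3 + 5×2 + 8×3 + 4×3 + 9×1 + 7×2 = 75
Quinn: 2×1 + 5×3 + 8×2 + 4×1 + 9×2 + 7×3 = 76
Sam: 2×0 + 5×0 + 8×1 + 4×2 + 9×0 + 7×1 = 23

Quinn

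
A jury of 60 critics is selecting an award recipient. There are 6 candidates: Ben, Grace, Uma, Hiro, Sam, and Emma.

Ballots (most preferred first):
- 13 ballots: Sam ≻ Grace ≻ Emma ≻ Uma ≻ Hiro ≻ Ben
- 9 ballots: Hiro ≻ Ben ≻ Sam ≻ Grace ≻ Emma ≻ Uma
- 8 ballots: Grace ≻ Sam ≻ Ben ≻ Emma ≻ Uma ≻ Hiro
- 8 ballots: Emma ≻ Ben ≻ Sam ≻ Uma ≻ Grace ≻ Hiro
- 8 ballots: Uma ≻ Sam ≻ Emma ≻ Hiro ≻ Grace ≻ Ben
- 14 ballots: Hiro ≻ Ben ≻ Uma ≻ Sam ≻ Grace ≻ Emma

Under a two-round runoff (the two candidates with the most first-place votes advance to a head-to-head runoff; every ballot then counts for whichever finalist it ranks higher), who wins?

Round 1 first-place votes: Ben 0, Grace 8, Uma 8, Hiro 23, Sam 13, Emma 8. Hiro and Sam advance.
Runoff: Hiro is ranked above Sam on 23 ballots, Sam above Hiro on 37.

Sam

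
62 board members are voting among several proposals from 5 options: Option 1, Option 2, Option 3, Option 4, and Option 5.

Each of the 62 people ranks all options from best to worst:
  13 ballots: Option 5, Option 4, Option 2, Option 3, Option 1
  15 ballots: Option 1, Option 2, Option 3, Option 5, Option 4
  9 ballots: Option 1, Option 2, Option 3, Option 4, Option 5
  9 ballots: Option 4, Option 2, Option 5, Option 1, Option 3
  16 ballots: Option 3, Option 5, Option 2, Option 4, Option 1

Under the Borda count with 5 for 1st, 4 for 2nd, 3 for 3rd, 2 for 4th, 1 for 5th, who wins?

Option 1: 13×1 + 15×5 + 9×5 + 9×2 + 16×1 = 167
Option 2: 13×3 + 15×4 + 9×4 + 9×4 + 16×3 = 219
Option 3: 13×2 + 15×3 + 9×3 + 9×1 + 16×5 = 187
Option 4: 13×4 + 15×1 + 9×2 + 9×5 + 16×2 = 162
Option 5: 13×5 + 15×2 + 9×1 + 9×3 + 16×4 = 195

Option 2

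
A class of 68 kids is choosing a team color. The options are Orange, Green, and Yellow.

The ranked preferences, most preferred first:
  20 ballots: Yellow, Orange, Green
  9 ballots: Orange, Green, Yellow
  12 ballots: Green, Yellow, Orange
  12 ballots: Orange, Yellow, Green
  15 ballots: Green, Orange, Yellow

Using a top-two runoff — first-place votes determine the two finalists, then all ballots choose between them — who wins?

Orange

Round 1 first-place votes: Orange 21, Green 27, Yellow 20. Green and Orange advance.
Runoff: Green is ranked above Orange on 27 ballots, Orange above Green on 41.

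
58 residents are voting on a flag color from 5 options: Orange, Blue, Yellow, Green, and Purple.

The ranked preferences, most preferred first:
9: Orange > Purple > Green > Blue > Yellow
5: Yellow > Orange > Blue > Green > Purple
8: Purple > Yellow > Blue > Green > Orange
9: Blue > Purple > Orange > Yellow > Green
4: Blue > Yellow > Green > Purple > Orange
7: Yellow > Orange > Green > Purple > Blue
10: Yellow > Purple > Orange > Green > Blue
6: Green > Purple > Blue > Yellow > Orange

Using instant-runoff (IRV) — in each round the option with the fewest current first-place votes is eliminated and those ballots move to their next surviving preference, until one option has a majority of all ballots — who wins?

Round 1: Orange 9, Blue 13, Yellow 22, Green 6, Purple 8. Green eliminated.
Round 2: Orange 9, Blue 13, Yellow 22, Purple 14. Orange eliminated.
Round 3: Blue 13, Yellow 22, Purple 23. Blue eliminated.
Round 4: Yellow 26, Purple 32. Purple has a majority (≥30).

Purple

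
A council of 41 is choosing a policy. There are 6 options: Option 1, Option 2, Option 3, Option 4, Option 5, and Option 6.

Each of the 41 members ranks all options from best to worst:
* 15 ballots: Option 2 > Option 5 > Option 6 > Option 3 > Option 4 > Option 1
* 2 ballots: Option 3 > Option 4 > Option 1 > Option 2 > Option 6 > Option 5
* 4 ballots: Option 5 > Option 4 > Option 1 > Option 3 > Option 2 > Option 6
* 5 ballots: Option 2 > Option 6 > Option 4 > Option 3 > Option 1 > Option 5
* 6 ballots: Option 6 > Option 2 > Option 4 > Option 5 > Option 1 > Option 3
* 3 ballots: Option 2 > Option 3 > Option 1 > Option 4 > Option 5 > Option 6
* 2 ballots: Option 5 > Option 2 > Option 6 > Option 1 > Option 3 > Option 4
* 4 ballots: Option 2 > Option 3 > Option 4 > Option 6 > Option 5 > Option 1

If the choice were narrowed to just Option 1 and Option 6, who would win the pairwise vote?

Option 1 is ranked above Option 6 on 9 ballots; Option 6 above Option 1 on 32.

Option 6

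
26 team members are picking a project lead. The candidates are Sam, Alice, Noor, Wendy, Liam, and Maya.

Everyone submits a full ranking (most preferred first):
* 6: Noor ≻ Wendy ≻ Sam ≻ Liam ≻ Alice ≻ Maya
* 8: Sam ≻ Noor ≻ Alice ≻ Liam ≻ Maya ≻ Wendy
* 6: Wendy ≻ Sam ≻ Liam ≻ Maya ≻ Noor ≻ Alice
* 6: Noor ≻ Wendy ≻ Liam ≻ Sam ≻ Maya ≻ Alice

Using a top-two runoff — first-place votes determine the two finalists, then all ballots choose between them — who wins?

Sam

Round 1 first-place votes: Sam 8, Alice 0, Noor 12, Wendy 6, Liam 0, Maya 0. Noor and Sam advance.
Runoff: Noor is ranked above Sam on 12 ballots, Sam above Noor on 14.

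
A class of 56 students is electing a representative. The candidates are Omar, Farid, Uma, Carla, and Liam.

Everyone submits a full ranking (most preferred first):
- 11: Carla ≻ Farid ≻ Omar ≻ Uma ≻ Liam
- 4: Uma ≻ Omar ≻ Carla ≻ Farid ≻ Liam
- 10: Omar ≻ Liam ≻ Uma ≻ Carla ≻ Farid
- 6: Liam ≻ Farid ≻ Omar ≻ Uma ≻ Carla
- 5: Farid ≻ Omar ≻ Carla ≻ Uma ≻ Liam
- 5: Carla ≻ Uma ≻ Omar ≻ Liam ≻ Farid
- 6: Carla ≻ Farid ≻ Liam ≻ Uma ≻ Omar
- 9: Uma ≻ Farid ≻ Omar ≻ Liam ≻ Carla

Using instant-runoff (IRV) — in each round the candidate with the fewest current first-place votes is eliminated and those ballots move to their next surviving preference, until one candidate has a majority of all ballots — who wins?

Round 1: Omar 10, Farid 5, Uma 13, Carla 22, Liam 6. Farid eliminated.
Round 2: Omar 15, Uma 13, Carla 22, Liam 6. Liam eliminated.
Round 3: Omar 21, Uma 13, Carla 22. Uma eliminated.
Round 4: Omar 34, Carla 22. Omar has a majority (≥29).

Omar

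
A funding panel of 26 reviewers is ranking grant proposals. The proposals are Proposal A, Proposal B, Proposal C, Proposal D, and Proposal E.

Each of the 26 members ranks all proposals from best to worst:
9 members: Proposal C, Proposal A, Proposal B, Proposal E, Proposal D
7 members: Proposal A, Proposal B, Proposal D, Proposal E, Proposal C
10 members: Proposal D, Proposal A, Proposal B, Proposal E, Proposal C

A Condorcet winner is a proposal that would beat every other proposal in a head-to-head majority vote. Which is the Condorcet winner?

Proposal A vs Proposal B: 26–0
Proposal A vs Proposal C: 17–9
Proposal A vs Proposal D: 16–10
Proposal A vs Proposal E: 26–0
Proposal A beats every other proposal.

Proposal A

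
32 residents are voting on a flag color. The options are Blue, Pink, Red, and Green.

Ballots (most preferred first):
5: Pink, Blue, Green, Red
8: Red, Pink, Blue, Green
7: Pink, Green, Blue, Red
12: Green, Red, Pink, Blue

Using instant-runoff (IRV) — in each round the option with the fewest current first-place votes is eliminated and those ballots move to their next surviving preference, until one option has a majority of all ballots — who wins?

Pink

Round 1: Blue 0, Pink 12, Red 8, Green 12. Blue eliminated.
Round 2: Pink 12, Red 8, Green 12. Red eliminated.
Round 3: Pink 20, Green 12. Pink has a majority (≥17).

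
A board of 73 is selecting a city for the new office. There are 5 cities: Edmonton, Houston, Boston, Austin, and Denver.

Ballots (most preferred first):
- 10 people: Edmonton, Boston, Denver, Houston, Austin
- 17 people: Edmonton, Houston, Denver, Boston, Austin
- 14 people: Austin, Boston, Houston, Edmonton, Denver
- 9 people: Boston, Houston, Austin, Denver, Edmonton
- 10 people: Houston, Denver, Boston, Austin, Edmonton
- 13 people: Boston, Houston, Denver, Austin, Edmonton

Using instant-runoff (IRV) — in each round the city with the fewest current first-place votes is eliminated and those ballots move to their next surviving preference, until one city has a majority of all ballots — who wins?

Boston

Round 1: Edmonton 27, Houston 10, Boston 22, Austin 14, Denver 0. Denver eliminated.
Round 2: Edmonton 27, Houston 10, Boston 22, Austin 14. Houston eliminated.
Round 3: Edmonton 27, Boston 32, Austin 14. Austin eliminated.
Round 4: Edmonton 27, Boston 46. Boston has a majority (≥37).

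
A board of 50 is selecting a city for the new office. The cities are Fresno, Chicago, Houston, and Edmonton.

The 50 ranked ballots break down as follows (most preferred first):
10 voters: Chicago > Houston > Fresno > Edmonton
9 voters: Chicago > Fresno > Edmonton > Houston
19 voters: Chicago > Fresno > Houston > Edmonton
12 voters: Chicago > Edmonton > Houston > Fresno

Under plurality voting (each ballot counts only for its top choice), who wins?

First-place votes: Fresno 0, Chicago 50, Houston 0, Edmonton 0.

Chicago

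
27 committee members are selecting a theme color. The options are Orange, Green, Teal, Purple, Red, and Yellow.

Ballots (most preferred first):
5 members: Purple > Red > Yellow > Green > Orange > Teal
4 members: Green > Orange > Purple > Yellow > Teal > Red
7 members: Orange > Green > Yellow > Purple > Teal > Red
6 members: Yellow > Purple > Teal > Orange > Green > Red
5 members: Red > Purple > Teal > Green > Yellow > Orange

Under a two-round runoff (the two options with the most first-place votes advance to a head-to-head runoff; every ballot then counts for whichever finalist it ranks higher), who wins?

Round 1 first-place votes: Orange 7, Green 4, Teal 0, Purple 5, Red 5, Yellow 6. Orange and Yellow advance.
Runoff: Orange is ranked above Yellow on 11 ballots, Yellow above Orange on 16.

Yellow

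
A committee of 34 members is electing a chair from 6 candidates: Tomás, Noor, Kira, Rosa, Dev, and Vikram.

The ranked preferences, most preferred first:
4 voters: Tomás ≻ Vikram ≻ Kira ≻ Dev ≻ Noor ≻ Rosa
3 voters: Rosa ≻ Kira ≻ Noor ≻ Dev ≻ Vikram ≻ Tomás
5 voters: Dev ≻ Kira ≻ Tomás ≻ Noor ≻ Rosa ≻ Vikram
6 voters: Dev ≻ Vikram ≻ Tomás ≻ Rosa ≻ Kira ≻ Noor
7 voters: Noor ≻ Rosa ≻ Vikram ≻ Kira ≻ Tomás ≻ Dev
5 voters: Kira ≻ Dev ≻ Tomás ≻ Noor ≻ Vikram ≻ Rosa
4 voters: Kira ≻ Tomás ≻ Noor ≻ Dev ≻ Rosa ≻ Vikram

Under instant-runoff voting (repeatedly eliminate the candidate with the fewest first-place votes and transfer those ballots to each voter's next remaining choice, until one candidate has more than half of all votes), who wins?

Kira

Round 1: Tomás 4, Noor 7, Kira 9, Rosa 3, Dev 11, Vikram 0. Vikram eliminated.
Round 2: Tomás 4, Noor 7, Kira 9, Rosa 3, Dev 11. Rosa eliminated.
Round 3: Tomás 4, Noor 7, Kira 12, Dev 11. Tomás eliminated.
Round 4: Noor 7, Kira 16, Dev 11. Noor eliminated.
Round 5: Kira 23, Dev 11. Kira has a majority (≥18).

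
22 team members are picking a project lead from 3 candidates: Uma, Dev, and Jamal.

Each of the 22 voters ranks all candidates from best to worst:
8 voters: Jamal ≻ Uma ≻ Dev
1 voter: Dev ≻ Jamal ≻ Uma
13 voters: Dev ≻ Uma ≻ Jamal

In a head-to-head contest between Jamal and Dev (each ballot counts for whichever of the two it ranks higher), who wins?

Dev

Jamal is ranked above Dev on 8 ballots; Dev above Jamal on 14.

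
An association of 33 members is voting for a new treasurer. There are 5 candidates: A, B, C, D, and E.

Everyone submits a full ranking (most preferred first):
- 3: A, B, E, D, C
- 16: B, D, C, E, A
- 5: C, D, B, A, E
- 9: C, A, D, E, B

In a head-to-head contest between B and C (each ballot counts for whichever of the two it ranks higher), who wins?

B is ranked above C on 19 ballots; C above B on 14.

B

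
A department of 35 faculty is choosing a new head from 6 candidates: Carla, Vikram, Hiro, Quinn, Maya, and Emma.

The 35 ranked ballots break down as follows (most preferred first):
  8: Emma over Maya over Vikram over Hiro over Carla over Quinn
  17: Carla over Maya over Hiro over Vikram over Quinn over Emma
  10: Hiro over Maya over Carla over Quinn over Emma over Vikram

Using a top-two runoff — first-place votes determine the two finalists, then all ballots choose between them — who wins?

Round 1 first-place votes: Carla 17, Vikram 0, Hiro 10, Quinn 0, Maya 0, Emma 8. Carla and Hiro advance.
Runoff: Carla is ranked above Hiro on 17 ballots, Hiro above Carla on 18.

Hiro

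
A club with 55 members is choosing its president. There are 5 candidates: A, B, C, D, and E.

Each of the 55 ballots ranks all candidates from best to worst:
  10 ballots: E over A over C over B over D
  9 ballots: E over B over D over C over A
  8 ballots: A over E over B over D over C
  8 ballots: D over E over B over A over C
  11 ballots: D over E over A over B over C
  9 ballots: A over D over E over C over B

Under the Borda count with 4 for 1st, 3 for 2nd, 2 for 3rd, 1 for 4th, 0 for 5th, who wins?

A: 10×3 + 9×0 + 8×4 + 8×1 + 11×2 + 9×4 = 128
B: 10×1 + 9×3 + 8×2 + 8×2 + 11×1 + 9×0 = 80
C: 10×2 + 9×1 + 8×0 + 8×0 + 11×0 + 9×1 = 38
D: 10×0 + 9×2 + 8×1 + 8×4 + 11×4 + 9×3 = 129
E: 10×4 + 9×4 + 8×3 + 8×3 + 11×3 + 9×2 = 175

E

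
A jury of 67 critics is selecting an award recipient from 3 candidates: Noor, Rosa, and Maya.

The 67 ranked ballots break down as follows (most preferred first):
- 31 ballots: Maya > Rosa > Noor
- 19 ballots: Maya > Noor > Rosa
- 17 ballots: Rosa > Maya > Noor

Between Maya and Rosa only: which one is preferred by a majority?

Maya is ranked above Rosa on 50 ballots; Rosa above Maya on 17.

Maya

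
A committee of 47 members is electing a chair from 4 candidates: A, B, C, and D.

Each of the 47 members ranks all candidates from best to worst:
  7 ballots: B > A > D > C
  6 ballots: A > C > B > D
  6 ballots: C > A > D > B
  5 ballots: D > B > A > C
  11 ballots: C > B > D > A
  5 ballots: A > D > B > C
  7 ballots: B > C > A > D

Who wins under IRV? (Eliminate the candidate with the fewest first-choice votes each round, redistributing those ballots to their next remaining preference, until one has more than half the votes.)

B

Round 1: A 11, B 14, C 17, D 5. D eliminated.
Round 2: A 11, B 19, C 17. A eliminated.
Round 3: B 24, C 23. B has a majority (≥24).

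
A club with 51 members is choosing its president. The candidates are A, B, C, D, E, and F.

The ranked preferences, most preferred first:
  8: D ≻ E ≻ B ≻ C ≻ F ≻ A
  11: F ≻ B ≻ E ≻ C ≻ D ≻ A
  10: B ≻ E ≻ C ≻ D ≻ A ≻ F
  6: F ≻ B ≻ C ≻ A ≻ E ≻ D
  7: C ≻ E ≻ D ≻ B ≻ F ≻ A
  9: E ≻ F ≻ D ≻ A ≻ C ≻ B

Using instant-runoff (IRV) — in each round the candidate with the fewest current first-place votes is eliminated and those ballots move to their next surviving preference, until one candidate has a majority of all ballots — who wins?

E

Round 1: A 0, B 10, C 7, D 8, E 9, F 17. A eliminated.
Round 2: B 10, C 7, D 8, E 9, F 17. C eliminated.
Round 3: B 10, D 8, E 16, F 17. D eliminated.
Round 4: B 10, E 24, F 17. B eliminated.
Round 5: E 34, F 17. E has a majority (≥26).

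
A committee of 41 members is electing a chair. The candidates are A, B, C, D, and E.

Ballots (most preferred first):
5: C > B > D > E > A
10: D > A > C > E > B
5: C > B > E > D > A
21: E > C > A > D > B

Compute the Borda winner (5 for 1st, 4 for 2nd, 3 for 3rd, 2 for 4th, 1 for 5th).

A: 5×1 + 10×4 + 5×1 + 21×3 = 113
B: 5×4 + 10×1 + 5×4 + 21×1 = 71
C: 5×5 + 10×3 + 5×5 + 21×4 = 164
D: 5×3 + 10×5 + 5×2 + 21×2 = 117
E: 5×2 + 10×2 + 5×3 + 21×5 = 150

C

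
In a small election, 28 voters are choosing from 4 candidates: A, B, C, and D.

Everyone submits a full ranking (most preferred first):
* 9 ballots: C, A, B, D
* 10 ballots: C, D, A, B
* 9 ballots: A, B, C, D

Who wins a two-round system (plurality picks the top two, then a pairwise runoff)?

Round 1 first-place votes: A 9, B 0, C 19, D 0. C and A advance.
Runoff: C is ranked above A on 19 ballots, A above C on 9.

C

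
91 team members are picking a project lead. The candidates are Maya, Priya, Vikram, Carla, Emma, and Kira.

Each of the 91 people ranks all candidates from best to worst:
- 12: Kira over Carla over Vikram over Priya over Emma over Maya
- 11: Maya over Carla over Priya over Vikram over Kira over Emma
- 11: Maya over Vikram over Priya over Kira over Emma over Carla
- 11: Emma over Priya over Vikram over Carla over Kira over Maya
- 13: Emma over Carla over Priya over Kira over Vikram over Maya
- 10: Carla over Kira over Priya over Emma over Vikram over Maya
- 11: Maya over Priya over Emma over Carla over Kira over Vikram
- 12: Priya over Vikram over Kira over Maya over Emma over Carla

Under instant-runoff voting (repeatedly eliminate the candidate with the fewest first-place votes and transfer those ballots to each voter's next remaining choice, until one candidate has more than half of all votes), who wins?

Kira

Round 1: Maya 33, Priya 12, Vikram 0, Carla 10, Emma 24, Kira 12. Vikram eliminated.
Round 2: Maya 33, Priya 12, Carla 10, Emma 24, Kira 12. Carla eliminated.
Round 3: Maya 33, Priya 12, Emma 24, Kira 22. Priya eliminated.
Round 4: Maya 33, Emma 24, Kira 34. Emma eliminated.
Round 5: Maya 33, Kira 58. Kira has a majority (≥46).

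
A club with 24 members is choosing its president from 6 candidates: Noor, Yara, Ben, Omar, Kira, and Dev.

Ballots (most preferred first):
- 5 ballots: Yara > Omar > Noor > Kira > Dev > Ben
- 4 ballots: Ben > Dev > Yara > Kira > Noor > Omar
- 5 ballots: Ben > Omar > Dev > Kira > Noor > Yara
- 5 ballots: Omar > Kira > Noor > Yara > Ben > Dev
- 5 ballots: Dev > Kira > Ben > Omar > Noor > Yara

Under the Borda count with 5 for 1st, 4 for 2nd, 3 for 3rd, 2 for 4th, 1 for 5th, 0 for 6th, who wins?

Omar

Noor: 5×3 + 4×1 + 5×1 + 5×3 + 5×1 = 44
Yara: 5×5 + 4×3 + 5×0 + 5×2 + 5×0 = 47
Ben: 5×0 + 4×5 + 5×5 + 5×1 + 5×3 = 65
Omar: 5×4 + 4×0 + 5×4 + 5×5 + 5×2 = 75
Kira: 5×2 + 4×2 + 5×2 + 5×4 + 5×4 = 68
Dev: 5×1 + 4×4 + 5×3 + 5×0 + 5×5 = 61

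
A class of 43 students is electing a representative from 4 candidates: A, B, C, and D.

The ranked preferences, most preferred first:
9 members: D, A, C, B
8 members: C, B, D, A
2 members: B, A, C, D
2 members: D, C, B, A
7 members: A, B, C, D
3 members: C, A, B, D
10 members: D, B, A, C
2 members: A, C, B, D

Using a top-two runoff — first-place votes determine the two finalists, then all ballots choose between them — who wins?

Round 1 first-place votes: A 9, B 2, C 11, D 21. D and C advance.
Runoff: D is ranked above C on 21 ballots, C above D on 22.

C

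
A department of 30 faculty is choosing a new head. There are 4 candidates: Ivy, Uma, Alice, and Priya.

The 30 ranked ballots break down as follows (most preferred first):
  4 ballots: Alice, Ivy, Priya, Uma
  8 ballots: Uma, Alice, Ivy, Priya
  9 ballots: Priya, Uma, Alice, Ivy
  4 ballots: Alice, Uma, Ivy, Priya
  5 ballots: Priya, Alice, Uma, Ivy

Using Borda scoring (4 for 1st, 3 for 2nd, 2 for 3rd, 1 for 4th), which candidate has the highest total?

Alice

Ivy: 4×3 + 8×2 + 9×1 + 4×2 + 5×1 = 50
Uma: 4×1 + 8×4 + 9×3 + 4×3 + 5×2 = 85
Alice: 4×4 + 8×3 + 9×2 + 4×4 + 5×3 = 89
Priya: 4×2 + 8×1 + 9×4 + 4×1 + 5×4 = 76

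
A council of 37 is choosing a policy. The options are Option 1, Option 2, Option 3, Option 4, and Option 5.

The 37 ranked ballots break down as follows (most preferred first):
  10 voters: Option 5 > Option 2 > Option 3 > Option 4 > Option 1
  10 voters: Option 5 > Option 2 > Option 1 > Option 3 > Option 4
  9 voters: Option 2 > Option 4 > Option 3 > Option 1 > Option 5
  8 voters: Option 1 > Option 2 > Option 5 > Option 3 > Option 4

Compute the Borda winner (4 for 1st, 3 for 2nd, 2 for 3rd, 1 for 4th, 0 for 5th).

Option 2

Option 1: 10×0 + 10×2 + 9×1 + 8×4 = 61
Option 2: 10×3 + 10×3 + 9×4 + 8×3 = 120
Option 3: 10×2 + 10×1 + 9×2 + 8×1 = 56
Option 4: 10×1 + 10×0 + 9×3 + 8×0 = 37
Option 5: 10×4 + 10×4 + 9×0 + 8×2 = 96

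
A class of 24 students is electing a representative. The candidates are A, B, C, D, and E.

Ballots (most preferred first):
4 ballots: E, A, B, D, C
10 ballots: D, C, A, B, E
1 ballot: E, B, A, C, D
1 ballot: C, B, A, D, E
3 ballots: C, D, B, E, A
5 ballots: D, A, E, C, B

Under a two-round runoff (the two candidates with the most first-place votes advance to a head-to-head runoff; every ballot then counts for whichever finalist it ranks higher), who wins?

D

Round 1 first-place votes: A 0, B 0, C 4, D 15, E 5. D and E advance.
Runoff: D is ranked above E on 19 ballots, E above D on 5.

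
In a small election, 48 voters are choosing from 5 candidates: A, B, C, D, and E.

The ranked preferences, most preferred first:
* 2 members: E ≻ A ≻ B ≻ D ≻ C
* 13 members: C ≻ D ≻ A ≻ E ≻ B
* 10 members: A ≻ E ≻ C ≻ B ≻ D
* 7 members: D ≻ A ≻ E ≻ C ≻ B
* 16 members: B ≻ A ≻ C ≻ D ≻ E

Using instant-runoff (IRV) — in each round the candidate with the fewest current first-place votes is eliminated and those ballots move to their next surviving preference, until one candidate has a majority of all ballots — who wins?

Round 1: A 10, B 16, C 13, D 7, E 2. E eliminated.
Round 2: A 12, B 16, C 13, D 7. D eliminated.
Round 3: A 19, B 16, C 13. C eliminated.
Round 4: A 32, B 16. A has a majority (≥25).

A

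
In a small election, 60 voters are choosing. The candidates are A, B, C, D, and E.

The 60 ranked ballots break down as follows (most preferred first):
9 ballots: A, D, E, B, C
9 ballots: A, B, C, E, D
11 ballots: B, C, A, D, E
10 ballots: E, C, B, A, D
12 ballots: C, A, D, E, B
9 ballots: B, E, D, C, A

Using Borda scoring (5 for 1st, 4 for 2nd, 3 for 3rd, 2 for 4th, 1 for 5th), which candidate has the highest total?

A: 9×5 + 9×5 + 11×3 + 10×2 + 12×4 + 9×1 = 200
B: 9×2 + 9×4 + 11×5 + 10×3 + 12×1 + 9×5 = 196
C: 9×1 + 9×3 + 11×4 + 10×4 + 12×5 + 9×2 = 198
D: 9×4 + 9×1 + 11×2 + 10×1 + 12×3 + 9×3 = 140
E: 9×3 + 9×2 + 11×1 + 10×5 + 12×2 + 9×4 = 166

A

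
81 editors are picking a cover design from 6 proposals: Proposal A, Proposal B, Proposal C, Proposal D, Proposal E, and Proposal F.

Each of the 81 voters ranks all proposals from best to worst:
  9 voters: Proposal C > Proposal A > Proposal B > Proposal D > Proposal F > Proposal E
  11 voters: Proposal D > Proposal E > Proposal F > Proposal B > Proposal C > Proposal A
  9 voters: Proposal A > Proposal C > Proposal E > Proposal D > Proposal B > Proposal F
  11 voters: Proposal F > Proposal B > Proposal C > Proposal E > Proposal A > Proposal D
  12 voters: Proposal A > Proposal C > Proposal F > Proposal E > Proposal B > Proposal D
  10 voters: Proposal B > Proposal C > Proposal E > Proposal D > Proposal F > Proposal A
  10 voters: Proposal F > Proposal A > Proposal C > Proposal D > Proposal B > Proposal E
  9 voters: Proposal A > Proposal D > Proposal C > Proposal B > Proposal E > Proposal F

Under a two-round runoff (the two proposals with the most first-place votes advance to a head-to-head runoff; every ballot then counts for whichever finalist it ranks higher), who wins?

Proposal F

Round 1 first-place votes: Proposal A 30, Proposal B 10, Proposal C 9, Proposal D 11, Proposal E 0, Proposal F 21. Proposal A and Proposal F advance.
Runoff: Proposal A is ranked above Proposal F on 39 ballots, Proposal F above Proposal A on 42.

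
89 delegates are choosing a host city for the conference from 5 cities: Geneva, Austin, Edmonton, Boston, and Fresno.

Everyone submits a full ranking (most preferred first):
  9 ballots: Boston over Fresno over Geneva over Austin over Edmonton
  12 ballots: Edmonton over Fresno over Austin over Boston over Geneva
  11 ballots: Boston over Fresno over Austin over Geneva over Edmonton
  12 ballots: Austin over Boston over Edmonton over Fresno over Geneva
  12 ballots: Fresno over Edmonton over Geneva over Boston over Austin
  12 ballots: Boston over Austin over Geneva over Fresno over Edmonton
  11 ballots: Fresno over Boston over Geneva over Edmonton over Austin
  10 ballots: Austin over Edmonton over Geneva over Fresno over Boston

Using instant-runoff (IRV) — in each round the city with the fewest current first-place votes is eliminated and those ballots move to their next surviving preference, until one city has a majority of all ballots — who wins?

Round 1: Geneva 0, Austin 22, Edmonton 12, Boston 32, Fresno 23. Geneva eliminated.
Round 2: Austin 22, Edmonton 12, Boston 32, Fresno 23. Edmonton eliminated.
Round 3: Austin 22, Boston 32, Fresno 35. Austin eliminated.
Round 4: Boston 44, Fresno 45. Fresno has a majority (≥45).

Fresno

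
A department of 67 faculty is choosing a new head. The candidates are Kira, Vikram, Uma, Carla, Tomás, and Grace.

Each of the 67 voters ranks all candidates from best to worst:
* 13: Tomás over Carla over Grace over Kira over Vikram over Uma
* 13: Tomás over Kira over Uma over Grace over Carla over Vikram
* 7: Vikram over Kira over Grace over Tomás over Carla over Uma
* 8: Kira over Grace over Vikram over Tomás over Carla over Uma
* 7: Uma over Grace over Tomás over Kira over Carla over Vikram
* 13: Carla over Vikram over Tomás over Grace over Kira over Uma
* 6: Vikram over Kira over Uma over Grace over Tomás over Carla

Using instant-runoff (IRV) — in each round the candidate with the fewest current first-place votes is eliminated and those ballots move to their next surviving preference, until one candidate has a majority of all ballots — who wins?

Vikram

Round 1: Kira 8, Vikram 13, Uma 7, Carla 13, Tomás 26, Grace 0. Grace eliminated.
Round 2: Kira 8, Vikram 13, Uma 7, Carla 13, Tomás 26. Uma eliminated.
Round 3: Kira 8, Vikram 13, Carla 13, Tomás 33. Kira eliminated.
Round 4: Vikram 21, Carla 13, Tomás 33. Carla eliminated.
Round 5: Vikram 34, Tomás 33. Vikram has a majority (≥34).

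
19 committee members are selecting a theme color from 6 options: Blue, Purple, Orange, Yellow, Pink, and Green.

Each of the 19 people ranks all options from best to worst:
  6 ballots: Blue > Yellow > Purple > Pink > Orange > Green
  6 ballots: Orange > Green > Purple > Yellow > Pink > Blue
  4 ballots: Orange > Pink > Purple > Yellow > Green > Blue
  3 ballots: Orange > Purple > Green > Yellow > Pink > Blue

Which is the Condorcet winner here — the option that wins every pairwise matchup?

Orange vs Blue: 13–6
Orange vs Purple: 13–6
Orange vs Yellow: 13–6
Orange vs Pink: 13–6
Orange vs Green: 19–0
Orange beats every other option.

Orange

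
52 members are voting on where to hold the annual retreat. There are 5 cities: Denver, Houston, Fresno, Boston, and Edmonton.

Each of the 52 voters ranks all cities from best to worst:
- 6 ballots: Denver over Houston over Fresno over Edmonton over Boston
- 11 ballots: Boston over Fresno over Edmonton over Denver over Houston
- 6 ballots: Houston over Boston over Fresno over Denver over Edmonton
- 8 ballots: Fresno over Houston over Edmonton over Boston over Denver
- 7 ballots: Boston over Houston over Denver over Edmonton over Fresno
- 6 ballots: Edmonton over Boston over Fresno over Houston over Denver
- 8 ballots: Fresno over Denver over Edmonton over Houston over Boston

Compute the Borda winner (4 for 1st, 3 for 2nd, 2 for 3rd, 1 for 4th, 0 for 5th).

Fresno

Denver: 6×4 + 11×1 + 6×1 + 8×0 + 7×2 + 6×0 + 8×3 = 79
Houston: 6×3 + 11×0 + 6×4 + 8×3 + 7×3 + 6×1 + 8×1 = 101
Fresno: 6×2 + 11×3 + 6×2 + 8×4 + 7×0 + 6×2 + 8×4 = 133
Boston: 6×0 + 11×4 + 6×3 + 8×1 + 7×4 + 6×3 + 8×0 = 116
Edmonton: 6×1 + 11×2 + 6×0 + 8×2 + 7×1 + 6×4 + 8×2 = 91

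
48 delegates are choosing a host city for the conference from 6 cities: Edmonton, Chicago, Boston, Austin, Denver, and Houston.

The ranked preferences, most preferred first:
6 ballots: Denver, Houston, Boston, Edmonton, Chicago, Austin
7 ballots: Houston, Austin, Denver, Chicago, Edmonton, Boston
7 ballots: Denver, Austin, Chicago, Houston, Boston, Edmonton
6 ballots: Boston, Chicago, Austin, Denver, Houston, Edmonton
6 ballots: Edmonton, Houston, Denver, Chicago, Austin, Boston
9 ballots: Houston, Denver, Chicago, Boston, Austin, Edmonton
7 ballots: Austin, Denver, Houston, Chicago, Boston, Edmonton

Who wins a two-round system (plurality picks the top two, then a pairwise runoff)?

Round 1 first-place votes: Edmonton 6, Chicago 0, Boston 6, Austin 7, Denver 13, Houston 16. Houston and Denver advance.
Runoff: Houston is ranked above Denver on 22 ballots, Denver above Houston on 26.

Denver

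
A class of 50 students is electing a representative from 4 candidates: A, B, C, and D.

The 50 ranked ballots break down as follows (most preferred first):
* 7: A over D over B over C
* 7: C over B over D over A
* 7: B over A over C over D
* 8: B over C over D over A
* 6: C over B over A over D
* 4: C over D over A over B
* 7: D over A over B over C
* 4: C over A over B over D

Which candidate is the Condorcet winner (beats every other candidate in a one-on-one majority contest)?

B

B vs A: 28–22
B vs C: 29–21
B vs D: 32–18
B beats every other candidate.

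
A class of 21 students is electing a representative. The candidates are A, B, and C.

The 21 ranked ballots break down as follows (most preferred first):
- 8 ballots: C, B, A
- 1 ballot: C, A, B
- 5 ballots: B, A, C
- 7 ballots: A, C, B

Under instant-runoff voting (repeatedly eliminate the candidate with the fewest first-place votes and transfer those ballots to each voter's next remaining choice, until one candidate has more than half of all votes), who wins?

Round 1: A 7, B 5, C 9. B eliminated.
Round 2: A 12, C 9. A has a majority (≥11).

A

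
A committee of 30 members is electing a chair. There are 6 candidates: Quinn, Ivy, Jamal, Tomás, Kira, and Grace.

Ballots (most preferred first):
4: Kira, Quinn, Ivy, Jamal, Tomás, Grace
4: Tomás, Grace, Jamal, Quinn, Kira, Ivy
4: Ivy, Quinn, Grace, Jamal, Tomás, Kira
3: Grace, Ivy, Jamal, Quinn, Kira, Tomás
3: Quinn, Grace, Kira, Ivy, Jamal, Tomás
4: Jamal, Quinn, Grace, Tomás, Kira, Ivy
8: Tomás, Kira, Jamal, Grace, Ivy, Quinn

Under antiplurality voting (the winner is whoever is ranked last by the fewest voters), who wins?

Jamal

Last-place votes: Quinn 8, Ivy 8, Jamal 0, Tomás 6, Kira 4, Grace 4.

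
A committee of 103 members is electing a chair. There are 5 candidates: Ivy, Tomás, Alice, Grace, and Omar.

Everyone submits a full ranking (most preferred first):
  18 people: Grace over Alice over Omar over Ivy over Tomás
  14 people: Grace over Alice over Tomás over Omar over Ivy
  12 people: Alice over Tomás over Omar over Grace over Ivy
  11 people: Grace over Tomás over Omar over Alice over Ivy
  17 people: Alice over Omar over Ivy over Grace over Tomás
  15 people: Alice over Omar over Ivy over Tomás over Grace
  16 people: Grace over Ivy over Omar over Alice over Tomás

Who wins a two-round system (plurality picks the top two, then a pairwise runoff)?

Grace

Round 1 first-place votes: Ivy 0, Tomás 0, Alice 44, Grace 59, Omar 0. Grace and Alice advance.
Runoff: Grace is ranked above Alice on 59 ballots, Alice above Grace on 44.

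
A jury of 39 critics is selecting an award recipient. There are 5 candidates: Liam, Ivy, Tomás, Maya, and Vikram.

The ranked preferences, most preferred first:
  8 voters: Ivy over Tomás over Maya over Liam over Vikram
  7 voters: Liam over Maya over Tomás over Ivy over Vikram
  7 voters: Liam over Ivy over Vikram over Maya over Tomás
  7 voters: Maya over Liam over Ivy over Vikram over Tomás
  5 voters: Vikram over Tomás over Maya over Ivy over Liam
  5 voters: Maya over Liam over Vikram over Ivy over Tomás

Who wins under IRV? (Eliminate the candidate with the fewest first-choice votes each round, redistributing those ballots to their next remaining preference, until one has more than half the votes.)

Maya

Round 1: Liam 14, Ivy 8, Tomás 0, Maya 12, Vikram 5. Tomás eliminated.
Round 2: Liam 14, Ivy 8, Maya 12, Vikram 5. Vikram eliminated.
Round 3: Liam 14, Ivy 8, Maya 17. Ivy eliminated.
Round 4: Liam 14, Maya 25. Maya has a majority (≥20).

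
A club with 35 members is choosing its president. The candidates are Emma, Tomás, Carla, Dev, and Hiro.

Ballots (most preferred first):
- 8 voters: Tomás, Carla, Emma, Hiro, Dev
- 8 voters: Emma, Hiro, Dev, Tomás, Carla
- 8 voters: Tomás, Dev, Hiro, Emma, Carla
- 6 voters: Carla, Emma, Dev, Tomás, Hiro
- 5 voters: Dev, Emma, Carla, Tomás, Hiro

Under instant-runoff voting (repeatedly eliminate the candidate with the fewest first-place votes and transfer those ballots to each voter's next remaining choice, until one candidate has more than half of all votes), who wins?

Round 1: Emma 8, Tomás 16, Carla 6, Dev 5, Hiro 0. Hiro eliminated.
Round 2: Emma 8, Tomás 16, Carla 6, Dev 5. Dev eliminated.
Round 3: Emma 13, Tomás 16, Carla 6. Carla eliminated.
Round 4: Emma 19, Tomás 16. Emma has a majority (≥18).

Emma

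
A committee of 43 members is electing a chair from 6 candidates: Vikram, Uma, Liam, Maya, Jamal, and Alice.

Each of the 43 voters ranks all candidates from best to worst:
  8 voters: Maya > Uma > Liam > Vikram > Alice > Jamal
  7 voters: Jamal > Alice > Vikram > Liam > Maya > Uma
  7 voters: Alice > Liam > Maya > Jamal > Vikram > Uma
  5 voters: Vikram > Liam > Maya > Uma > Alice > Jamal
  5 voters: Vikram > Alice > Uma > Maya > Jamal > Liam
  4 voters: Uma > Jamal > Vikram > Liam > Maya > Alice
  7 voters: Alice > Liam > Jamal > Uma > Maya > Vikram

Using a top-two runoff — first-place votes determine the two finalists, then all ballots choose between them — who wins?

Vikram

Round 1 first-place votes: Vikram 10, Uma 4, Liam 0, Maya 8, Jamal 7, Alice 14. Alice and Vikram advance.
Runoff: Alice is ranked above Vikram on 21 ballots, Vikram above Alice on 22.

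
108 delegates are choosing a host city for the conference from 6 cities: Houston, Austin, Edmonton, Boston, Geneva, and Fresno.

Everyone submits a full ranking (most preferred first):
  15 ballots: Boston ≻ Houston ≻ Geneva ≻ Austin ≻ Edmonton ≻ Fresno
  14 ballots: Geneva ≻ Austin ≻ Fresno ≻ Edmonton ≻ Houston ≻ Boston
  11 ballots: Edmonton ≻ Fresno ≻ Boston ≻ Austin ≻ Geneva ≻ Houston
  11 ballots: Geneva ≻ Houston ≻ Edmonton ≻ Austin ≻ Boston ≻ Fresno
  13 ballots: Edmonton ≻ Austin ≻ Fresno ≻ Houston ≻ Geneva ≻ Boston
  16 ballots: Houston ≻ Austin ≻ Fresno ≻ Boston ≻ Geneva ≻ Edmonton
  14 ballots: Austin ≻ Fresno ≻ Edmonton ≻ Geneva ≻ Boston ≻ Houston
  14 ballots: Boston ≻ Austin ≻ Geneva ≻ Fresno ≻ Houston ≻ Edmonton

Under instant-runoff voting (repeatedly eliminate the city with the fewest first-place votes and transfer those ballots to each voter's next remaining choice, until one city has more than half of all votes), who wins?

Edmonton

Round 1: Houston 16, Austin 14, Edmonton 24, Boston 29, Geneva 25, Fresno 0. Fresno eliminated.
Round 2: Houston 16, Austin 14, Edmonton 24, Boston 29, Geneva 25. Austin eliminated.
Round 3: Houston 16, Edmonton 38, Boston 29, Geneva 25. Houston eliminated.
Round 4: Edmonton 38, Boston 45, Geneva 25. Geneva eliminated.
Round 5: Edmonton 63, Boston 45. Edmonton has a majority (≥55).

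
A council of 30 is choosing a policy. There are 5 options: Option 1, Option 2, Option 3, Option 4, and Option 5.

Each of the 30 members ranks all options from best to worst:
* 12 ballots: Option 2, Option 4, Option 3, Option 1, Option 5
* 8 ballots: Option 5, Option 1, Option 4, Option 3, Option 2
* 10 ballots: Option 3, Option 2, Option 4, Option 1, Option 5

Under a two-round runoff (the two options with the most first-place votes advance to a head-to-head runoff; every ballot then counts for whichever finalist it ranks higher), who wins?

Round 1 first-place votes: Option 1 0, Option 2 12, Option 3 10, Option 4 0, Option 5 8. Option 2 and Option 3 advance.
Runoff: Option 2 is ranked above Option 3 on 12 ballots, Option 3 above Option 2 on 18.

Option 3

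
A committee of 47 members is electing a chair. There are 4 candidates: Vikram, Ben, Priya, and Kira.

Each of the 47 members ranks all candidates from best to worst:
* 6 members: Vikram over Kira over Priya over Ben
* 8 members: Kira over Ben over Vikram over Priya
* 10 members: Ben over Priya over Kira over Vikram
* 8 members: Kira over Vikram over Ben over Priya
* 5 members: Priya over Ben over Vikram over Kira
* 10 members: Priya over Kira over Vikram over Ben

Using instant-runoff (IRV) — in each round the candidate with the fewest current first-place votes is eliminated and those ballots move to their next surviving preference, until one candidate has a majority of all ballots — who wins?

Round 1: Vikram 6, Ben 10, Priya 15, Kira 16. Vikram eliminated.
Round 2: Ben 10, Priya 15, Kira 22. Ben eliminated.
Round 3: Priya 25, Kira 22. Priya has a majority (≥24).

Priya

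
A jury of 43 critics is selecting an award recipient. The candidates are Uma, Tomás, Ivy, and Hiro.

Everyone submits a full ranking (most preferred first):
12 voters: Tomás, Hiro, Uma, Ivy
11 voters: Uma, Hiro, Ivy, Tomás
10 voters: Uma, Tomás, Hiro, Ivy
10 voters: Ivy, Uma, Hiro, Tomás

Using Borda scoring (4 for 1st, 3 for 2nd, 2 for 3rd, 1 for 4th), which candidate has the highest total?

Uma

Uma: 12×2 + 11×4 + 10×4 + 10×3 = 138
Tomás: 12×4 + 11×1 + 10×3 + 10×1 = 99
Ivy: 12×1 + 11×2 + 10×1 + 10×4 = 84
Hiro: 12×3 + 11×3 + 10×2 + 10×2 = 109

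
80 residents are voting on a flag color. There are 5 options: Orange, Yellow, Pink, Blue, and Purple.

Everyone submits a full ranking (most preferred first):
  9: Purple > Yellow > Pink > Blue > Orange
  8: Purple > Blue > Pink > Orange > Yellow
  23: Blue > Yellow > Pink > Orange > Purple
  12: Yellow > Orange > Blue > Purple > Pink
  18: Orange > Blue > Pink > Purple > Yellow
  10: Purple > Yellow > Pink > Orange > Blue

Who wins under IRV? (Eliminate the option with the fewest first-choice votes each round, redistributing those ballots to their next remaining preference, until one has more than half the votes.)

Orange

Round 1: Orange 18, Yellow 12, Pink 0, Blue 23, Purple 27. Pink eliminated.
Round 2: Orange 18, Yellow 12, Blue 23, Purple 27. Yellow eliminated.
Round 3: Orange 30, Blue 23, Purple 27. Blue eliminated.
Round 4: Orange 53, Purple 27. Orange has a majority (≥41).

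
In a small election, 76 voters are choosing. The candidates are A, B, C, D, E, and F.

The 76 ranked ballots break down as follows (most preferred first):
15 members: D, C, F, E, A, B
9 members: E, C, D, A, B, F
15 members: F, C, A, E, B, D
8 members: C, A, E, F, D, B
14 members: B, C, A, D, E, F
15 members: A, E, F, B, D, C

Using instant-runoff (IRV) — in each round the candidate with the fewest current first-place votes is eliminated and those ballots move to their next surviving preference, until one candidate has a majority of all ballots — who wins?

Round 1: A 15, B 14, C 8, D 15, E 9, F 15. C eliminated.
Round 2: A 23, B 14, D 15, E 9, F 15. E eliminated.
Round 3: A 23, B 14, D 24, F 15. B eliminated.
Round 4: A 37, D 24, F 15. F eliminated.
Round 5: A 52, D 24. A has a majority (≥39).

A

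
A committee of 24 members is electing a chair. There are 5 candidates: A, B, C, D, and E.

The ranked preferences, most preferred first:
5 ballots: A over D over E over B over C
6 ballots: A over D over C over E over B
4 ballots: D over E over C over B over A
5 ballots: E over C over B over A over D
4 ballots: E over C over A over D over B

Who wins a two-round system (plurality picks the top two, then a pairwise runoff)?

E

Round 1 first-place votes: A 11, B 0, C 0, D 4, E 9. A and E advance.
Runoff: A is ranked above E on 11 ballots, E above A on 13.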